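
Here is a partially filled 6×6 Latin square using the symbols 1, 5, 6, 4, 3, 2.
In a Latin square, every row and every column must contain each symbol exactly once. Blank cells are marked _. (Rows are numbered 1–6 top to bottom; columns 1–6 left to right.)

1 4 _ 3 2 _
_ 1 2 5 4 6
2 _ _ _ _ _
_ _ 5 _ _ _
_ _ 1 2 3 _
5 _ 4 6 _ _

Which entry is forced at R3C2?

6

Row 1, column 3: row 1 has {1, 4, 3, 2} and column 3 has {1, 5, 4, 2}, leaving only 6.
Row 1, column 6: row 1 has {1, 6, 4, 3, 2} and column 6 has {6}, leaving only 5.
Row 2, column 1: row 2 has {1, 5, 6, 4, 2} and column 1 has {1, 5, 2}, leaving only 3.
Row 3, column 3: row 3 has {2} and column 3 has {1, 5, 6, 4, 2}, leaving only 3.
Row 5, column 6: row 5 has {1, 3, 2} and column 6 has {5, 6}, leaving only 4.
Row 3, column 6: row 3 has {3, 2} and column 6 has {5, 6, 4}, leaving only 1.
Row 3, column 4: row 3 has {1, 3, 2} and column 4 has {5, 6, 3, 2}, leaving only 4.
Row 4, column 4: row 4 has {5} and column 4 has {5, 6, 4, 3, 2}, leaving only 1.
Row 4, column 5: row 4 has {1, 5} and column 5 has {4, 3, 2}, leaving only 6.
Row 3, column 5: row 3 has {1, 4, 3, 2} and column 5 has {6, 4, 3, 2}, leaving only 5.
Row 3 already has {1, 5, 4, 3, 2} and column 2 already has {1, 4}, so row 3, column 2 must be 6.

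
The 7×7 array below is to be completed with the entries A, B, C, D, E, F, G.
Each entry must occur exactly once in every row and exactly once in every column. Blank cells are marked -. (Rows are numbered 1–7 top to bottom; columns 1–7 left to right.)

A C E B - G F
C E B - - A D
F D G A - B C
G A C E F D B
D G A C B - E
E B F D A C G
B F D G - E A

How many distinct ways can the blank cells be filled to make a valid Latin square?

1

Row 1, column 5: eliminating its row and column leaves {D}.
Row 2, column 4: eliminating its row and column leaves {F}.
Row 2, column 5: eliminating its row and column leaves {G}.
Row 3, column 5: eliminating its row and column leaves {E}.
Row 5, column 6: eliminating its row and column leaves {F}.
Row 7, column 5: eliminating its row and column leaves {C}.
Only one assignment across all blanks avoids any row or column repeat, giving 1 completion.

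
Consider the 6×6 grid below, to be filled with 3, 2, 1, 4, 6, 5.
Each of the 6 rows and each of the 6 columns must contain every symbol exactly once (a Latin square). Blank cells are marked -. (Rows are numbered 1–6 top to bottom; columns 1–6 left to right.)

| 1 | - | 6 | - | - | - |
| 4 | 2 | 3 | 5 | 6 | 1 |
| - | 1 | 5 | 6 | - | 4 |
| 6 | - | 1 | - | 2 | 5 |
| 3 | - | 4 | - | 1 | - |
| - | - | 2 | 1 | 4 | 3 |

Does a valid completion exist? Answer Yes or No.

Yes

No row or column among the givens repeats a symbol, and propagating forced cells runs into no contradiction.
One valid completion exists (for instance, 1 4 6 3 5 2 / 4 2 3 5 6 1 / 2 1 5 6 3 4 / 6 3 1 4 2 5 / 3 5 4 2 1 6 / 5 6 2 1 4 3).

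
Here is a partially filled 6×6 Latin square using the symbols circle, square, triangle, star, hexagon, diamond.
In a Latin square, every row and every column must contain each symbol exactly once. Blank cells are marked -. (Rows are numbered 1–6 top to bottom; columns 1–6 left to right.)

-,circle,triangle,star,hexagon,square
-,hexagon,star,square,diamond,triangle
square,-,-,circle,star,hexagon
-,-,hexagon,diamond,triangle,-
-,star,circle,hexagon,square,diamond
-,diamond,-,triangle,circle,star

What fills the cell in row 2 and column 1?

Row 2 already has {square, triangle, star, hexagon, diamond} and column 1 already has {square}, so row 2, column 1 must be circle.

circle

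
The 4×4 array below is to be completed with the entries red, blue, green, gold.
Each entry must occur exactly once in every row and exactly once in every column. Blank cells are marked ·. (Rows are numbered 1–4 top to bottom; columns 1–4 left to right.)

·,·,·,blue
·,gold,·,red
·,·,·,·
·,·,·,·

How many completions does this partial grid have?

Row 1, column 1: eliminating its row and column leaves {red, green, gold}.
Row 1, column 2: eliminating its row and column leaves {red, green}.
Row 1, column 3: eliminating its row and column leaves {red, green, gold}.
Row 2, column 1: eliminating its row and column leaves {blue, green}.
Row 2, column 3: eliminating its row and column leaves {blue, green}.
Row 3, column 1: eliminating its row and column leaves {red, blue, green, gold}.
Row 3, column 2: eliminating its row and column leaves {red, blue, green}.
Row 3, column 3: eliminating its row and column leaves {red, blue, green, gold}.
Row 3, column 4: eliminating its row and column leaves {green, gold}.
Row 4, column 1: eliminating its row and column leaves {red, blue, green, gold}.
Row 4, column 2: eliminating its row and column leaves {red, blue, green}.
Row 4, column 3: eliminating its row and column leaves {red, blue, green, gold}.
Row 4, column 4: eliminating its row and column leaves {green, gold}.
Enumerating the assignments across these blanks that avoid any row or column repeat gives 16 completions.

16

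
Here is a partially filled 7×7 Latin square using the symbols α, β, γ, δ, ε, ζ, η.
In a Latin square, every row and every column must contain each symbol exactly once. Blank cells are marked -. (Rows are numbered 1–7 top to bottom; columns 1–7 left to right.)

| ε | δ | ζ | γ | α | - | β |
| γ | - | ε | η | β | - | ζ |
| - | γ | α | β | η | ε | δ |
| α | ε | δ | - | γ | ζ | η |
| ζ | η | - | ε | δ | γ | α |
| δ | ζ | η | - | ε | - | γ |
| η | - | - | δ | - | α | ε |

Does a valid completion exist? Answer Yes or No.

Row 3, column 1: row 3 together with column 1 already contain {α, β, γ, δ, ε, ζ, η} — every symbol — so nothing can go there. The grid has no valid completion.

No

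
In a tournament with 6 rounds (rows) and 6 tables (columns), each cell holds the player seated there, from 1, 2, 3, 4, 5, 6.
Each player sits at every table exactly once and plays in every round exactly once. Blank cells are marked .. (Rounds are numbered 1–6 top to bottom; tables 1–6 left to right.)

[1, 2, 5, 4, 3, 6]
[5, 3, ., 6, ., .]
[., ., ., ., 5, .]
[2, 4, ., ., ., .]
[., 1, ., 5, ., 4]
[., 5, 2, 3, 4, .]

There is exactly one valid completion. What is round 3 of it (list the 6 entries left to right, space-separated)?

Round 3, table 2: round 3 has {5} and table 2 has {1, 2, 3, 4, 5}, leaving only 6.
Round 4, table 4: round 4 has {2, 4} and table 4 has {3, 4, 5, 6}, leaving only 1.
Round 3, table 4: round 3 has {5, 6} and table 4 has {1, 3, 4, 5, 6}, leaving only 2.
Round 4, table 5: round 4 has {1, 2, 4} and table 5 has {3, 4, 5}, leaving only 6.
Round 4, table 3: round 4 has {1, 2, 4, 6} and table 3 has {2, 5}, leaving only 3.
Round 4, table 6: round 4 has {1, 2, 3, 4, 6} and table 6 has {4, 6}, leaving only 5.
Round 5, table 3: round 5 has {1, 4, 5} and table 3 has {2, 3, 5}, leaving only 6.
Round 5, table 1: round 5 has {1, 4, 5, 6} and table 1 has {1, 2, 5}, leaving only 3.
Round 3, table 1: round 3 has {2, 5, 6} and table 1 has {1, 2, 3, 5}, leaving only 4.
Round 3, table 3: round 3 has {2, 4, 5, 6} and table 3 has {2, 3, 5, 6}, leaving only 1.
Round 3, table 6: round 3 has {1, 2, 4, 5, 6} and table 6 has {4, 5, 6}, leaving only 3.
So round 3 reads: 4 6 1 2 5 3.

4 6 1 2 5 3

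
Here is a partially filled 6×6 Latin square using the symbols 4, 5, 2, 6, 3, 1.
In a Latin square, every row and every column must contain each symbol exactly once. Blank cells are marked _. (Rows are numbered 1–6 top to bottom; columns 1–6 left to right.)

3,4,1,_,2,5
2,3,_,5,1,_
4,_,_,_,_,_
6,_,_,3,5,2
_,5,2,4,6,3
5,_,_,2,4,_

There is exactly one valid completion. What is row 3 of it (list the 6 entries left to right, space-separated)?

Row 3, column 5: row 3 has {4} and column 5 has {4, 5, 2, 6, 1}, leaving only 3.
Row 1, column 4: row 1 has {4, 5, 2, 3, 1} and column 4 has {4, 5, 2, 3}, leaving only 6.
Row 3, column 4: row 3 has {4, 3} and column 4 has {4, 5, 2, 6, 3}, leaving only 1.
Row 3, column 6: row 3 has {4, 3, 1} and column 6 has {5, 2, 3}, leaving only 6.
Row 3, column 2: row 3 has {4, 6, 3, 1} and column 2 has {4, 5, 3}, leaving only 2.
Row 3, column 3: row 3 has {4, 2, 6, 3, 1} and column 3 has {2, 1}, leaving only 5.
So row 3 reads: 4 2 5 1 3 6.

4 2 5 1 3 6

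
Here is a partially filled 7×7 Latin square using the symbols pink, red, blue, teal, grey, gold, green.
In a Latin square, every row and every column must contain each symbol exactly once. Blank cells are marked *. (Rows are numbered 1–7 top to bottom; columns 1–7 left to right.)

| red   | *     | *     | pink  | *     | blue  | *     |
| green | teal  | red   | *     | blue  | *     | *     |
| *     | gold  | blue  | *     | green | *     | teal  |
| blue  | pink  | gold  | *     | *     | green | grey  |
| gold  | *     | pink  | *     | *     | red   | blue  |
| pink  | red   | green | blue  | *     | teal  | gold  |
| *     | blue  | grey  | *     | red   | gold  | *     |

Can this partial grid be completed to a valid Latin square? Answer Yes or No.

No

Row 1, column 3: row 1 has {pink, red, blue} and column 3 has {pink, red, blue, grey, gold, green}, so it must be teal.
Row 1, column 7: row 1 has {pink, red, blue, teal} and column 7 has {blue, teal, grey, gold}, so it must be green.
Row 1, column 2: row 1 has {pink, red, blue, teal, green} and column 2 has {pink, red, blue, teal, gold}, so it must be grey.
Row 1, column 5: row 1 has {pink, red, blue, teal, grey, green} and column 5 has {red, blue, green}, so it must be gold.
Row 2, column 7: row 2 has {red, blue, teal, green} and column 7 has {blue, teal, grey, gold, green}, so it must be pink.
Now row 7, column 7: row 7 together with column 7 already contain {pink, red, blue, teal, grey, gold, green} — every symbol — so nothing can go there. The grid has no valid completion.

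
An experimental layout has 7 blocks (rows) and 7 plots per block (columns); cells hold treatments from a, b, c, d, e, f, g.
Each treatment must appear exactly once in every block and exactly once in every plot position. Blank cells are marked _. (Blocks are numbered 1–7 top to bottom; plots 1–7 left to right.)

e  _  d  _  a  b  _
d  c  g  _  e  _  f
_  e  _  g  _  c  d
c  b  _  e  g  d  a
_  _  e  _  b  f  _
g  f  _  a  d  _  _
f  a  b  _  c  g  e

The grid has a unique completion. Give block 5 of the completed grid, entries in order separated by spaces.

a d e c b f g

Block 5, plot 1: block 5 has {b, e, f} and plot 1 has {c, d, e, f, g}, leaving only a.
Block 1, plot 2: block 1 has {a, b, d, e} and plot 2 has {a, b, c, e, f}, leaving only g.
Block 5, plot 2: block 5 has {a, b, e, f} and plot 2 has {a, b, c, e, f, g}, leaving only d.
Block 5, plot 4: block 5 has {a, b, d, e, f} and plot 4 has {a, e, g}, leaving only c.
Block 5, plot 7: block 5 has {a, b, c, d, e, f} and plot 7 has {a, d, e, f}, leaving only g.
So block 5 reads: a d e c b f g.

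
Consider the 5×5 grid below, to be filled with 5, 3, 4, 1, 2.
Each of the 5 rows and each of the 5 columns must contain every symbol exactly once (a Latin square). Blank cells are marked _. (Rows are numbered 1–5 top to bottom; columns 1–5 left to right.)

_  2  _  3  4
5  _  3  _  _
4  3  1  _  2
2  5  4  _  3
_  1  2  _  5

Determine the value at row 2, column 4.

2

Row 1, column 1: row 1 has {3, 4, 2} and column 1 has {5, 4, 2}, leaving only 1.
Row 1, column 3: row 1 has {3, 4, 1, 2} and column 3 has {3, 4, 1, 2}, leaving only 5.
Row 2, column 2: row 2 has {5, 3} and column 2 has {5, 3, 1, 2}, leaving only 4.
Row 2, column 5: row 2 has {5, 3, 4} and column 5 has {5, 3, 4, 2}, leaving only 1.
Row 2 already has {5, 3, 4, 1} and column 4 already has {3}, so row 2, column 4 must be 2.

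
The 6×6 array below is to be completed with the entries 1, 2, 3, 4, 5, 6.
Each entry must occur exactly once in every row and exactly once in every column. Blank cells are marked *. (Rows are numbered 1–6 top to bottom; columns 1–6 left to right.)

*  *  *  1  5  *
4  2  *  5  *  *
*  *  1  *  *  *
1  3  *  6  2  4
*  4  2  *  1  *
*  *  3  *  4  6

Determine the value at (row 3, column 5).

Row 1, column 2: row 1 has {1, 5} and column 2 has {2, 3, 4}, leaving only 6.
Row 1, column 3: row 1 has {1, 5, 6} and column 3 has {1, 2, 3}, leaving only 4.
Row 2, column 3: row 2 has {2, 4, 5} and column 3 has {1, 2, 3, 4}, leaving only 6.
Row 2, column 5: row 2 has {2, 4, 5, 6} and column 5 has {1, 2, 4, 5}, leaving only 3.
Row 3 already has {1} and column 5 already has {1, 2, 3, 4, 5}, so row 3, column 5 must be 6.

6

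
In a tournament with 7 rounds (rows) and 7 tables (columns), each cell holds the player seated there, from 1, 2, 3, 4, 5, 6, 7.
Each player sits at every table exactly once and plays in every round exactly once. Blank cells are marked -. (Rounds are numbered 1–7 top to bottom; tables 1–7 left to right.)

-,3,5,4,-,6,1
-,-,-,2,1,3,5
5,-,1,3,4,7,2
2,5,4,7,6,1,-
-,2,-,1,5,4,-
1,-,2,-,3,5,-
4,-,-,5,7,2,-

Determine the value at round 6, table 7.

4

Round 1, table 1: round 1 has {1, 3, 4, 5, 6} and table 1 has {1, 2, 4, 5}, leaving only 7.
Round 1, table 5: round 1 has {1, 3, 4, 5, 6, 7} and table 5 has {1, 3, 4, 5, 6, 7}, leaving only 2.
Round 2, table 1: round 2 has {1, 2, 3, 5} and table 1 has {1, 2, 4, 5, 7}, leaving only 6.
Round 2, table 3: round 2 has {1, 2, 3, 5, 6} and table 3 has {1, 2, 4, 5}, leaving only 7.
Round 2, table 2: round 2 has {1, 2, 3, 5, 6, 7} and table 2 has {2, 3, 5}, leaving only 4.
Round 3, table 2: round 3 has {1, 2, 3, 4, 5, 7} and table 2 has {2, 3, 4, 5}, leaving only 6.
Round 4, table 7: round 4 has {1, 2, 4, 5, 6, 7} and table 7 has {1, 2, 5}, leaving only 3.
Round 5, table 1: round 5 has {1, 2, 4, 5} and table 1 has {1, 2, 4, 5, 6, 7}, leaving only 3.
Round 5, table 3: round 5 has {1, 2, 3, 4, 5} and table 3 has {1, 2, 4, 5, 7}, leaving only 6.
Round 5, table 7: round 5 has {1, 2, 3, 4, 5, 6} and table 7 has {1, 2, 3, 5}, leaving only 7.
Round 6, table 2: round 6 has {1, 2, 3, 5} and table 2 has {2, 3, 4, 5, 6}, leaving only 7.
Round 6, table 4: round 6 has {1, 2, 3, 5, 7} and table 4 has {1, 2, 3, 4, 5, 7}, leaving only 6.
Round 6 already has {1, 2, 3, 5, 6, 7} and table 7 already has {1, 2, 3, 5, 7}, so round 6, table 7 must be 4.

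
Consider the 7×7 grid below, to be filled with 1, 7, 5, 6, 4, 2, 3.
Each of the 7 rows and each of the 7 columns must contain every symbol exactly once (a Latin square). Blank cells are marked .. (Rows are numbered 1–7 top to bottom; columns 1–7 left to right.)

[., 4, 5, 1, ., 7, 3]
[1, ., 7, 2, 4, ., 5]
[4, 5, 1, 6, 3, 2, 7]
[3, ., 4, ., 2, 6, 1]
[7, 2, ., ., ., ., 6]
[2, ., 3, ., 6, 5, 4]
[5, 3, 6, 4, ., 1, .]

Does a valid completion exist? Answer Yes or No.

Row 1, column 5: row 1 together with column 5 already contain {1, 7, 5, 6, 4, 2, 3} — every symbol — so nothing can go there. The grid has no valid completion.

No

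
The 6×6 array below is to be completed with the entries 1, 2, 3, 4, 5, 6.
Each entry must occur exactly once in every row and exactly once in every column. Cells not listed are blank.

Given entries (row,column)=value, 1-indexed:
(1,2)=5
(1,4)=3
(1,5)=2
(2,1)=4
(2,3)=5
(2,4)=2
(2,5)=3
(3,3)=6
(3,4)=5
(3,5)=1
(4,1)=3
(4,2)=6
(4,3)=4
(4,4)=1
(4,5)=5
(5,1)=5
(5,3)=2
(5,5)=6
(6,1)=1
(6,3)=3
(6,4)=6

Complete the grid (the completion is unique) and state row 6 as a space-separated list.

1 2 3 6 4 5

Row 6, column 5: row 6 has {1, 3, 6} and column 5 has {1, 2, 3, 5, 6}, leaving only 4.
Row 6, column 2: row 6 has {1, 3, 4, 6} and column 2 has {5, 6}, leaving only 2.
Row 6, column 6: row 6 has {1, 2, 3, 4, 6} and column 6 has {}, leaving only 5.
So row 6 reads: 1 2 3 6 4 5.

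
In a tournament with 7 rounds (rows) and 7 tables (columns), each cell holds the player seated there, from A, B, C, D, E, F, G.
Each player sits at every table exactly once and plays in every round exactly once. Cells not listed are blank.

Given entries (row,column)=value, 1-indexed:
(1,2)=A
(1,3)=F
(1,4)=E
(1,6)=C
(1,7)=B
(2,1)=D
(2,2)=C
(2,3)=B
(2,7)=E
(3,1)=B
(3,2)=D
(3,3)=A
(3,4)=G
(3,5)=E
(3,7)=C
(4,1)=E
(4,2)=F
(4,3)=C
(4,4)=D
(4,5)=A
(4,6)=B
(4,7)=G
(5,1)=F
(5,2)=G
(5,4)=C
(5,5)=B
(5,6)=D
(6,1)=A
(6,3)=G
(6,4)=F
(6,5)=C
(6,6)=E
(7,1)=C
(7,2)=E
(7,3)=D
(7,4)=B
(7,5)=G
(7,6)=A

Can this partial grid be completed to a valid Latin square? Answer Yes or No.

No round or table among the givens repeats a symbol, and propagating forced cells runs into no contradiction.
One valid completion exists (for instance, G A F E D C B / D C B A F G E / B D A G E F C / E F C D A B G / F G E C B D A / A B G F C E D / C E D B G A F).

Yes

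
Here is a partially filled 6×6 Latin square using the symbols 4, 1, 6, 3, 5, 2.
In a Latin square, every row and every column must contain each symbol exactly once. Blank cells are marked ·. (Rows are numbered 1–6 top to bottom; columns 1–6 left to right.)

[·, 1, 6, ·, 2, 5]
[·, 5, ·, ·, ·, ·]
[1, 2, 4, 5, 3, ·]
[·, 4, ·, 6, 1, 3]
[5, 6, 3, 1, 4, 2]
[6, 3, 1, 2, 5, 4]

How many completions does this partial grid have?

Row 1, column 1: eliminating its row and column leaves {4, 3}.
Row 1, column 4: eliminating its row and column leaves {4, 3}.
Row 2, column 1: eliminating its row and column leaves {4, 3, 2}.
Row 2, column 3: eliminating its row and column leaves {2}.
Row 2, column 4: eliminating its row and column leaves {4, 3}.
Row 2, column 5: eliminating its row and column leaves {6}.
Row 2, column 6: eliminating its row and column leaves {1, 6}.
Row 3, column 6: eliminating its row and column leaves {6}.
Row 4, column 1: eliminating its row and column leaves {2}.
Row 4, column 3: eliminating its row and column leaves {5, 2}.
Enumerating the assignments across these blanks that avoid any row or column repeat gives 2 completions.

2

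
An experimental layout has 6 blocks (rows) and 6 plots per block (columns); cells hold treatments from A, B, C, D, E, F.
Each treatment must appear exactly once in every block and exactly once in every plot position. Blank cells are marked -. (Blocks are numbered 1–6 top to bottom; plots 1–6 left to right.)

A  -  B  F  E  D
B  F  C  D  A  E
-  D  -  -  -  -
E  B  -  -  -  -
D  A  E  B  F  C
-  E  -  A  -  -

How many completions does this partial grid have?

3

Block 1, plot 2: eliminating its block and plot leaves {C}.
Block 3, plot 1: eliminating its block and plot leaves {C, F}.
Block 3, plot 3: eliminating its block and plot leaves {A, F}.
Block 3, plot 4: eliminating its block and plot leaves {C, E}.
Block 3, plot 5: eliminating its block and plot leaves {B, C}.
Block 3, plot 6: eliminating its block and plot leaves {A, B, F}.
Block 4, plot 3: eliminating its block and plot leaves {A, D, F}.
Block 4, plot 4: eliminating its block and plot leaves {C}.
Block 4, plot 5: eliminating its block and plot leaves {C, D}.
Block 4, plot 6: eliminating its block and plot leaves {A, F}.
Block 6, plot 1: eliminating its block and plot leaves {C, F}.
Block 6, plot 3: eliminating its block and plot leaves {D, F}.
Block 6, plot 5: eliminating its block and plot leaves {B, C, D}.
Block 6, plot 6: eliminating its block and plot leaves {B, F}.
Enumerating the assignments across these blanks that avoid any block or plot repeat gives 3 completions.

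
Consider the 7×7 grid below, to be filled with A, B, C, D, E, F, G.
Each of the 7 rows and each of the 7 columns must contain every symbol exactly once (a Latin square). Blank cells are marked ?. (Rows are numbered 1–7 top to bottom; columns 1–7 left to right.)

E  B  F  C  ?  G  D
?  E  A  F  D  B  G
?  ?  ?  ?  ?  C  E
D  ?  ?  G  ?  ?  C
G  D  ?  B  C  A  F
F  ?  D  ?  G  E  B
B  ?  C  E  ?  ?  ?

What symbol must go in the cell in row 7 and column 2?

Row 1, column 5: row 1 has {B, C, D, E, F, G} and column 5 has {C, D, G}, leaving only A.
Row 2, column 1: row 2 has {A, B, D, E, F, G} and column 1 has {B, D, E, F, G}, leaving only C.
Row 3, column 1: row 3 has {C, E} and column 1 has {B, C, D, E, F, G}, leaving only A.
Row 3, column 4: row 3 has {A, C, E} and column 4 has {B, C, E, F, G}, leaving only D.
Row 4, column 6: row 4 has {C, D, G} and column 6 has {A, B, C, E, G}, leaving only F.
Row 4, column 2: row 4 has {C, D, F, G} and column 2 has {B, D, E}, leaving only A.
Row 5, column 3: row 5 has {A, B, C, D, F, G} and column 3 has {A, C, D, F}, leaving only E.
Row 4, column 3: row 4 has {A, C, D, F, G} and column 3 has {A, C, D, E, F}, leaving only B.
Row 3, column 3: row 3 has {A, C, D, E} and column 3 has {A, B, C, D, E, F}, leaving only G.
Row 3, column 2: row 3 has {A, C, D, E, G} and column 2 has {A, B, D, E}, leaving only F.
Row 7 already has {B, C, E} and column 2 already has {A, B, D, E, F}, so row 7, column 2 must be G.

G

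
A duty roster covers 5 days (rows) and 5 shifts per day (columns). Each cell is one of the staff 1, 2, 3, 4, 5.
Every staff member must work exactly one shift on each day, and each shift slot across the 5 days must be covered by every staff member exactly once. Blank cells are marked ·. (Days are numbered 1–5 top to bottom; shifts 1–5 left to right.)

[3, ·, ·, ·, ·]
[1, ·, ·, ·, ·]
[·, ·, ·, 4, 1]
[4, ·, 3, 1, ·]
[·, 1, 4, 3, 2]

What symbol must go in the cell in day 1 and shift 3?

Day 4, shift 5: day 4 has {1, 3, 4} and shift 5 has {1, 2}, leaving only 5.
Day 1, shift 5: day 1 has {3} and shift 5 has {1, 2, 5}, leaving only 4.
Day 2, shift 5: day 2 has {1} and shift 5 has {1, 2, 4, 5}, leaving only 3.
Day 4, shift 2: day 4 has {1, 3, 4, 5} and shift 2 has {1}, leaving only 2.
Day 1, shift 2: day 1 has {3, 4} and shift 2 has {1, 2}, leaving only 5.
Day 1, shift 4: day 1 has {3, 4, 5} and shift 4 has {1, 3, 4}, leaving only 2.
Day 1 already has {2, 3, 4, 5} and shift 3 already has {3, 4}, so day 1, shift 3 must be 1.

1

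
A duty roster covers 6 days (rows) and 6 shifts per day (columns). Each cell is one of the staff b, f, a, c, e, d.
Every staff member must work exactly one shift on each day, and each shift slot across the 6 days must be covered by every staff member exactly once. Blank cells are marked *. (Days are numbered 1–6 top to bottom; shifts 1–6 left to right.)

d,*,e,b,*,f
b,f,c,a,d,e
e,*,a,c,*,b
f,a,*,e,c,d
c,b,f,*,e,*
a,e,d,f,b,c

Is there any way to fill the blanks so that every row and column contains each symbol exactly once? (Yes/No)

Yes

No day or shift among the givens repeats a symbol, and propagating forced cells runs into no contradiction.
One valid completion exists (for instance, d c e b a f / b f c a d e / e d a c f b / f a b e c d / c b f d e a / a e d f b c).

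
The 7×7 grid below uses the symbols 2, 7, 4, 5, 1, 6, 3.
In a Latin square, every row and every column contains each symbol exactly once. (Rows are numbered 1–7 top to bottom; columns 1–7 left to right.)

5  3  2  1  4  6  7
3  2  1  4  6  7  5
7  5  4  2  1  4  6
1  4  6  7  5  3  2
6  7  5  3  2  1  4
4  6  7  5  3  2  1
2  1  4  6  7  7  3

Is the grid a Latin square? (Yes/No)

Row 7 contains 7 twice (at columns 5 and 6); row 3 is also not a permutation.

No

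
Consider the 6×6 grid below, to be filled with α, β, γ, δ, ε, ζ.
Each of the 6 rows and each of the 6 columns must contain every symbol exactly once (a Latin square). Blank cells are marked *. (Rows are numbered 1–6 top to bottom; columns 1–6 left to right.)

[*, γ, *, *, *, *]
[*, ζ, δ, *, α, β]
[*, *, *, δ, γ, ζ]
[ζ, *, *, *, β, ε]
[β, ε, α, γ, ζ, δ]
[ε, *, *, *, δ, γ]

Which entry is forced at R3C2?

Row 1, column 5: row 1 has {γ} and column 5 has {α, β, γ, δ, ζ}, leaving only ε.
Row 1, column 6: row 1 has {γ, ε} and column 6 has {β, γ, δ, ε, ζ}, leaving only α.
Row 1, column 1: row 1 has {α, γ, ε} and column 1 has {β, ε, ζ}, leaving only δ.
Row 2, column 1: row 2 has {α, β, δ, ζ} and column 1 has {β, δ, ε, ζ}, leaving only γ.
Row 2, column 4: row 2 has {α, β, γ, δ, ζ} and column 4 has {γ, δ}, leaving only ε.
Row 3, column 1: row 3 has {γ, δ, ζ} and column 1 has {β, γ, δ, ε, ζ}, leaving only α.
Row 3 already has {α, γ, δ, ζ} and column 2 already has {γ, ε, ζ}, so row 3, column 2 must be β.

β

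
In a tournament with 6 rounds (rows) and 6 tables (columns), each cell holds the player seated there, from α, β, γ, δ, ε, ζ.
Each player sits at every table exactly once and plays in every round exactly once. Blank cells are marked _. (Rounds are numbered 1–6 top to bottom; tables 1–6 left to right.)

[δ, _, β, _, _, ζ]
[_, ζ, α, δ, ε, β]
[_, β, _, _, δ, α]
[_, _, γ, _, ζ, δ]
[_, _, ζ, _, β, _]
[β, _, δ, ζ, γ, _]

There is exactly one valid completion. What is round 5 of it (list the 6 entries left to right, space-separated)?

ε δ ζ α β γ

Round 1, table 5: round 1 has {β, δ, ζ} and table 5 has {β, γ, δ, ε, ζ}, leaving only α.
Round 2, table 1: round 2 has {α, β, δ, ε, ζ} and table 1 has {β, δ}, leaving only γ.
Round 3, table 3: round 3 has {α, β, δ} and table 3 has {α, β, γ, δ, ζ}, leaving only ε.
Round 3, table 1: round 3 has {α, β, δ, ε} and table 1 has {β, γ, δ}, leaving only ζ.
Round 3, table 4: round 3 has {α, β, δ, ε, ζ} and table 4 has {δ, ζ}, leaving only γ.
Round 1, table 4: round 1 has {α, β, δ, ζ} and table 4 has {γ, δ, ζ}, leaving only ε.
Round 5, table 4: round 5 has {β, ζ} and table 4 has {γ, δ, ε, ζ}, leaving only α.
Round 5, table 1: round 5 has {α, β, ζ} and table 1 has {β, γ, δ, ζ}, leaving only ε.
Round 5, table 6: round 5 has {α, β, ε, ζ} and table 6 has {α, β, δ, ζ}, leaving only γ.
Round 5, table 2: round 5 has {α, β, γ, ε, ζ} and table 2 has {β, ζ}, leaving only δ.
So round 5 reads: ε δ ζ α β γ.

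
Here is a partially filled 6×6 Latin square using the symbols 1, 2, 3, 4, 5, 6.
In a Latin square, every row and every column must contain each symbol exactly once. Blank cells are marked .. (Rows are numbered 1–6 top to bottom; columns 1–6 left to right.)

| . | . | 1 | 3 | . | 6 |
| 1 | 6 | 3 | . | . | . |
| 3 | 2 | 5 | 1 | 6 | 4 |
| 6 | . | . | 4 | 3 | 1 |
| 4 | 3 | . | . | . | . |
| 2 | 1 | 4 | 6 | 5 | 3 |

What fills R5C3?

6

Row 1, column 1: row 1 has {1, 3, 6} and column 1 has {1, 2, 3, 4, 6}, leaving only 5.
Row 1, column 2: row 1 has {1, 3, 5, 6} and column 2 has {1, 2, 3, 6}, leaving only 4.
Row 1, column 5: row 1 has {1, 3, 4, 5, 6} and column 5 has {3, 5, 6}, leaving only 2.
Row 2, column 5: row 2 has {1, 3, 6} and column 5 has {2, 3, 5, 6}, leaving only 4.
Row 4, column 2: row 4 has {1, 3, 4, 6} and column 2 has {1, 2, 3, 4, 6}, leaving only 5.
Row 4, column 3: row 4 has {1, 3, 4, 5, 6} and column 3 has {1, 3, 4, 5}, leaving only 2.
Row 5 already has {3, 4} and column 3 already has {1, 2, 3, 4, 5}, so row 5, column 3 must be 6.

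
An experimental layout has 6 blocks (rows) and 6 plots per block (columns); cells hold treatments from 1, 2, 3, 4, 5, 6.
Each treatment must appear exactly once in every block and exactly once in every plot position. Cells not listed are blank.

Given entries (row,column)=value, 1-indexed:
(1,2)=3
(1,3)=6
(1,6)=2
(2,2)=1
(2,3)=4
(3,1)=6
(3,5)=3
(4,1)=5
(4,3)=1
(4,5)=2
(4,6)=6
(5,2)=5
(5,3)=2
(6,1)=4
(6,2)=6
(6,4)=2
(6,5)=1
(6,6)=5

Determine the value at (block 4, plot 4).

3

Block 1, plot 1: block 1 has {2, 3, 6} and plot 1 has {4, 5, 6}, leaving only 1.
Block 2, plot 6: block 2 has {1, 4} and plot 6 has {2, 5, 6}, leaving only 3.
Block 2, plot 1: block 2 has {1, 3, 4} and plot 1 has {1, 4, 5, 6}, leaving only 2.
Block 3, plot 3: block 3 has {3, 6} and plot 3 has {1, 2, 4, 6}, leaving only 5.
Block 4, plot 2: block 4 has {1, 2, 5, 6} and plot 2 has {1, 3, 5, 6}, leaving only 4.
Block 4 already has {1, 2, 4, 5, 6} and plot 4 already has {2}, so block 4, plot 4 must be 3.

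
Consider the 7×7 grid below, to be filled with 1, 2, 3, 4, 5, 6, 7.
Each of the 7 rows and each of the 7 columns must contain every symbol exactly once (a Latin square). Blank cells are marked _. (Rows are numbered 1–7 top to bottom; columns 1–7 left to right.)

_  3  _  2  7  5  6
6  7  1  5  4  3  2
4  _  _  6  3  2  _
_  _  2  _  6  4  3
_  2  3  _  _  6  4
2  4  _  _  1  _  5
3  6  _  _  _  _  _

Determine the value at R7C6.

1

Row 1, column 1: row 1 has {2, 3, 5, 6, 7} and column 1 has {2, 3, 4, 6}, leaving only 1.
Row 1, column 3: row 1 has {1, 2, 3, 5, 6, 7} and column 3 has {1, 2, 3}, leaving only 4.
Row 5, column 5: row 5 has {2, 3, 4, 6} and column 5 has {1, 3, 4, 6, 7}, leaving only 5.
Row 5, column 1: row 5 has {2, 3, 4, 5, 6} and column 1 has {1, 2, 3, 4, 6}, leaving only 7.
Row 4, column 1: row 4 has {2, 3, 4, 6} and column 1 has {1, 2, 3, 4, 6, 7}, leaving only 5.
Row 4, column 2: row 4 has {2, 3, 4, 5, 6} and column 2 has {2, 3, 4, 6, 7}, leaving only 1.
Row 3, column 2: row 3 has {2, 3, 4, 6} and column 2 has {1, 2, 3, 4, 6, 7}, leaving only 5.
Row 3, column 3: row 3 has {2, 3, 4, 5, 6} and column 3 has {1, 2, 3, 4}, leaving only 7.
Row 3, column 7: row 3 has {2, 3, 4, 5, 6, 7} and column 7 has {2, 3, 4, 5, 6}, leaving only 1.
Row 4, column 4: row 4 has {1, 2, 3, 4, 5, 6} and column 4 has {2, 5, 6}, leaving only 7.
Row 5, column 4: row 5 has {2, 3, 4, 5, 6, 7} and column 4 has {2, 5, 6, 7}, leaving only 1.
Row 6, column 3: row 6 has {1, 2, 4, 5} and column 3 has {1, 2, 3, 4, 7}, leaving only 6.
Row 6, column 4: row 6 has {1, 2, 4, 5, 6} and column 4 has {1, 2, 5, 6, 7}, leaving only 3.
Row 6, column 6: row 6 has {1, 2, 3, 4, 5, 6} and column 6 has {2, 3, 4, 5, 6}, leaving only 7.
Row 7 already has {3, 6} and column 6 already has {2, 3, 4, 5, 6, 7}, so row 7, column 6 must be 1.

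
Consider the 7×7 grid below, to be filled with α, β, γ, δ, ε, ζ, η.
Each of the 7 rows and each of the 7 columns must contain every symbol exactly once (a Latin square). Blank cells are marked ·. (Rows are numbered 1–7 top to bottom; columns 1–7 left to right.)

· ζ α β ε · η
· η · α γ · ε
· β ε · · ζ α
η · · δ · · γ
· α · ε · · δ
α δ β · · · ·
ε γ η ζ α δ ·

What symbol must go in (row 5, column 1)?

β

Row 1, column 6: row 1 has {α, β, ε, ζ, η} and column 6 has {δ, ζ}, leaving only γ.
Row 1, column 1: row 1 has {α, β, γ, ε, ζ, η} and column 1 has {α, ε, η}, leaving only δ.
Row 2, column 6: row 2 has {α, γ, ε, η} and column 6 has {γ, δ, ζ}, leaving only β.
Row 2, column 1: row 2 has {α, β, γ, ε, η} and column 1 has {α, δ, ε, η}, leaving only ζ.
Row 2, column 3: row 2 has {α, β, γ, ε, ζ, η} and column 3 has {α, β, ε, η}, leaving only δ.
Row 3, column 1: row 3 has {α, β, ε, ζ} and column 1 has {α, δ, ε, ζ, η}, leaving only γ.
Row 5 already has {α, δ, ε} and column 1 already has {α, γ, δ, ε, ζ, η}, so row 5, column 1 must be β.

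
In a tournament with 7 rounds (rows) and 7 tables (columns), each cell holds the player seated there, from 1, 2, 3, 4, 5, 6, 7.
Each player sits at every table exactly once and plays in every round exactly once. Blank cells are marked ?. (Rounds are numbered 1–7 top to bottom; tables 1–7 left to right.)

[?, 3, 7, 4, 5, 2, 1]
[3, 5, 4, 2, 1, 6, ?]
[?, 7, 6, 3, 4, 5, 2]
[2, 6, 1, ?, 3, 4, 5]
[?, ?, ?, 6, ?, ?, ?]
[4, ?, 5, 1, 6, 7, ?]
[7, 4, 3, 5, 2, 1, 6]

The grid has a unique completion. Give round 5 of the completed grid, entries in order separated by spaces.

5 1 2 6 7 3 4

Round 5, table 3: round 5 has {6} and table 3 has {1, 3, 4, 5, 6, 7}, leaving only 2.
Round 5, table 2: round 5 has {2, 6} and table 2 has {3, 4, 5, 6, 7}, leaving only 1.
Round 5, table 1: round 5 has {1, 2, 6} and table 1 has {2, 3, 4, 7}, leaving only 5.
Round 5, table 5: round 5 has {1, 2, 5, 6} and table 5 has {1, 2, 3, 4, 5, 6}, leaving only 7.
Round 5, table 6: round 5 has {1, 2, 5, 6, 7} and table 6 has {1, 2, 4, 5, 6, 7}, leaving only 3.
Round 5, table 7: round 5 has {1, 2, 3, 5, 6, 7} and table 7 has {1, 2, 5, 6}, leaving only 4.
So round 5 reads: 5 1 2 6 7 3 4.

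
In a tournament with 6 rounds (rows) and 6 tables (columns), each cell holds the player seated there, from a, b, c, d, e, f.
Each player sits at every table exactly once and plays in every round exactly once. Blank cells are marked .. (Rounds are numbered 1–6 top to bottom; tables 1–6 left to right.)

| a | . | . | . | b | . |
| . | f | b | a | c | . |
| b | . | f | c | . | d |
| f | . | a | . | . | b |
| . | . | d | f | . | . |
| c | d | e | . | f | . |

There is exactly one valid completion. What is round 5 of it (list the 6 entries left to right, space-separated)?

e b d f a c

Round 5, table 1: round 5 has {d, f} and table 1 has {a, b, c, f}, leaving only e.
Round 5, table 5: round 5 has {d, e, f} and table 5 has {b, c, f}, leaving only a.
Round 5, table 6: round 5 has {a, d, e, f} and table 6 has {b, d}, leaving only c.
Round 5, table 2: round 5 has {a, c, d, e, f} and table 2 has {d, f}, leaving only b.
So round 5 reads: e b d f a c.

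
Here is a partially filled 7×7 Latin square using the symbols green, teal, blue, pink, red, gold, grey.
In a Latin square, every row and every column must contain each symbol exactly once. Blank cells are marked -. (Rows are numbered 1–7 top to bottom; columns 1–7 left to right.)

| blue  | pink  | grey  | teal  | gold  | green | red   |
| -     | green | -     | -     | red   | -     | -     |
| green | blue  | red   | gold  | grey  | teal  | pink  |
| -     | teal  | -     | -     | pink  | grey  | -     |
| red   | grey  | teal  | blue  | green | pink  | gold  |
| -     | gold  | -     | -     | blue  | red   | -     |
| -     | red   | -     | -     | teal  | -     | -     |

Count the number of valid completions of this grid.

Row 2, column 1: eliminating its row and column leaves {teal, pink, gold, grey}.
Row 2, column 3: eliminating its row and column leaves {blue, pink, gold}.
Row 2, column 4: eliminating its row and column leaves {pink, grey}.
Row 2, column 6: eliminating its row and column leaves {blue, gold}.
Row 2, column 7: eliminating its row and column leaves {teal, blue, grey}.
Row 4, column 1: eliminating its row and column leaves {gold}.
Row 4, column 3: eliminating its row and column leaves {green, blue, gold}.
Row 4, column 4: eliminating its row and column leaves {green, red}.
Row 4, column 7: eliminating its row and column leaves {green, blue}.
Row 6, column 1: eliminating its row and column leaves {teal, pink, grey}.
Row 6, column 3: eliminating its row and column leaves {green, pink}.
Row 6, column 4: eliminating its row and column leaves {green, pink, grey}.
Row 6, column 7: eliminating its row and column leaves {green, teal, grey}.
Row 7, column 1: eliminating its row and column leaves {pink, gold, grey}.
Row 7, column 3: eliminating its row and column leaves {green, blue, pink, gold}.
Row 7, column 4: eliminating its row and column leaves {green, pink, grey}.
Row 7, column 6: eliminating its row and column leaves {blue, gold}.
Row 7, column 7: eliminating its row and column leaves {green, blue, grey}.
Enumerating the assignments across these blanks that avoid any row or column repeat gives 14 completions.

14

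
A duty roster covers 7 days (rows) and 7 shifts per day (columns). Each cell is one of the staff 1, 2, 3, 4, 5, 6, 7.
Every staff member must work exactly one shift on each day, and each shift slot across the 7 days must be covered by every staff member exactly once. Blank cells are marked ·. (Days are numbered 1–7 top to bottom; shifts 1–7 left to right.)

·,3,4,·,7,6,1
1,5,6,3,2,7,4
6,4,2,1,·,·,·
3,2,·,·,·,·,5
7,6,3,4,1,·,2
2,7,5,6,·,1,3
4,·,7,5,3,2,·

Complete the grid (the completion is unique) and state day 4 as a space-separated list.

3 2 1 7 6 4 5

Day 4, shift 3: day 4 has {2, 3, 5} and shift 3 has {2, 3, 4, 5, 6, 7}, leaving only 1.
Day 4, shift 4: day 4 has {1, 2, 3, 5} and shift 4 has {1, 3, 4, 5, 6}, leaving only 7.
Day 4, shift 6: day 4 has {1, 2, 3, 5, 7} and shift 6 has {1, 2, 6, 7}, leaving only 4.
Day 4, shift 5: day 4 has {1, 2, 3, 4, 5, 7} and shift 5 has {1, 2, 3, 7}, leaving only 6.
So day 4 reads: 3 2 1 7 6 4 5.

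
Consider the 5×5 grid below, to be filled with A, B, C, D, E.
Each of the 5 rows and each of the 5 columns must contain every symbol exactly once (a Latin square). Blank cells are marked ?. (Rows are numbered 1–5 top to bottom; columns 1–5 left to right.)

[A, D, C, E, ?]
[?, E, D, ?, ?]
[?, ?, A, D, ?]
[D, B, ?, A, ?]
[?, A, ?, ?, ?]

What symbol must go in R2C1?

Row 1, column 5: row 1 has {A, C, D, E} and column 5 has {}, leaving only B.
Row 3, column 2: row 3 has {A, D} and column 2 has {A, B, D, E}, leaving only C.
Row 3, column 5: row 3 has {A, C, D} and column 5 has {B}, leaving only E.
Row 3, column 1: row 3 has {A, C, D, E} and column 1 has {A, D}, leaving only B.
Row 2 already has {D, E} and column 1 already has {A, B, D}, so row 2, column 1 must be C.

C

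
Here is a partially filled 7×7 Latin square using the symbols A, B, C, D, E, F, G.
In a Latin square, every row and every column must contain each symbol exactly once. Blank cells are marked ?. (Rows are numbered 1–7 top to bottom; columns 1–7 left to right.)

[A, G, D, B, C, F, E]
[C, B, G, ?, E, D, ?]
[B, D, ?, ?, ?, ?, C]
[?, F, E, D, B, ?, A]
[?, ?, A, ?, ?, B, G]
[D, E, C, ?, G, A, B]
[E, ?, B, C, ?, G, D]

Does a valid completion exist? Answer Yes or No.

No row or column among the givens repeats a symbol, and propagating forced cells runs into no contradiction.
One valid completion exists (for instance, A G D B C F E / C B G A E D F / B D F G A E C / G F E D B C A / F C A E D B G / D E C F G A B / E A B C F G D).

Yes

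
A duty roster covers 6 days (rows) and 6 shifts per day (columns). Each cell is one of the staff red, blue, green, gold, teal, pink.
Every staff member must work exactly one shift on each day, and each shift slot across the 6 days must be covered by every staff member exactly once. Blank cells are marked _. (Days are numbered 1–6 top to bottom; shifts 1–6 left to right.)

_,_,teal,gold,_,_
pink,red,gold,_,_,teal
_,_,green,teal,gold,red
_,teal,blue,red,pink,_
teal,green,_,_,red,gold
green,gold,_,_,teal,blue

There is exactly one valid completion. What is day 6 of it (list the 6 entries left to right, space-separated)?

green gold red pink teal blue

Day 6, shift 4: day 6 has {blue, green, gold, teal} and shift 4 has {red, gold, teal}, leaving only pink.
Day 6, shift 3: day 6 has {blue, green, gold, teal, pink} and shift 3 has {blue, green, gold, teal}, leaving only red.
So day 6 reads: green gold red pink teal blue.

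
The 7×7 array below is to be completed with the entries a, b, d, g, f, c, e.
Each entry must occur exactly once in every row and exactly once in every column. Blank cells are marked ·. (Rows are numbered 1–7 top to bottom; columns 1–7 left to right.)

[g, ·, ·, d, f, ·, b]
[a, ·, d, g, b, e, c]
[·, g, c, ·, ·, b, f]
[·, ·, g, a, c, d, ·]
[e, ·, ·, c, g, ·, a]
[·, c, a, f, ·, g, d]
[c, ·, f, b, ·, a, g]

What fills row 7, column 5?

d

Row 1, column 3: row 1 has {b, d, g, f} and column 3 has {a, d, g, f, c}, leaving only e.
Row 1, column 2: row 1 has {b, d, g, f, e} and column 2 has {g, c}, leaving only a.
Row 1, column 6: row 1 has {a, b, d, g, f, e} and column 6 has {a, b, d, g, e}, leaving only c.
Row 2, column 2: row 2 has {a, b, d, g, c, e} and column 2 has {a, g, c}, leaving only f.
Row 3, column 1: row 3 has {b, g, f, c} and column 1 has {a, g, c, e}, leaving only d.
Row 3, column 4: row 3 has {b, d, g, f, c} and column 4 has {a, b, d, g, f, c}, leaving only e.
Row 3, column 5: row 3 has {b, d, g, f, c, e} and column 5 has {b, g, f, c}, leaving only a.
Row 4, column 7: row 4 has {a, d, g, c} and column 7 has {a, b, d, g, f, c}, leaving only e.
Row 4, column 2: row 4 has {a, d, g, c, e} and column 2 has {a, g, f, c}, leaving only b.
Row 4, column 1: row 4 has {a, b, d, g, c, e} and column 1 has {a, d, g, c, e}, leaving only f.
Row 5, column 2: row 5 has {a, g, c, e} and column 2 has {a, b, g, f, c}, leaving only d.
Row 5, column 3: row 5 has {a, d, g, c, e} and column 3 has {a, d, g, f, c, e}, leaving only b.
Row 5, column 6: row 5 has {a, b, d, g, c, e} and column 6 has {a, b, d, g, c, e}, leaving only f.
Row 6, column 1: row 6 has {a, d, g, f, c} and column 1 has {a, d, g, f, c, e}, leaving only b.
Row 6, column 5: row 6 has {a, b, d, g, f, c} and column 5 has {a, b, g, f, c}, leaving only e.
Row 7 already has {a, b, g, f, c} and column 5 already has {a, b, g, f, c, e}, so row 7, column 5 must be d.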